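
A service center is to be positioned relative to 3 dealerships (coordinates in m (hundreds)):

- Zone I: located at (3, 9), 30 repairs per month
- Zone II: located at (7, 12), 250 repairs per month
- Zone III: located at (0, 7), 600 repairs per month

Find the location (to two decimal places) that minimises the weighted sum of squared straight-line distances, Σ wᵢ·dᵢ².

(2.09, 8.49)

The minimiser of Σwᵢ‖p−pᵢ‖² is the weighted centroid p* = (Σwᵢpᵢ)/(Σwᵢ).
Σwᵢ = 880.
Σwᵢxᵢ = 30·3 + 250·7 + 600·0 = 1840.
Σwᵢyᵢ = 30·9 + 250·12 + 600·7 = 7470.
x* = 1840/880 = 2.09, y* = 7470/880 = 8.49.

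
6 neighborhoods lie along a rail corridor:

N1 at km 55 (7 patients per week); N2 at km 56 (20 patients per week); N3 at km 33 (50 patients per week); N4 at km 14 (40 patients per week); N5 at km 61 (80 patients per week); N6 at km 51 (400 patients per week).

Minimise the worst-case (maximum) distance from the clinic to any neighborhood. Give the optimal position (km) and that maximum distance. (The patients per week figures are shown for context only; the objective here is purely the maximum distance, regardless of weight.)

The 1-center on a line is the midpoint of the two extreme points: leftmost at 14, rightmost at 61.
Optimal location = (14 + 61)/2 = 37.5; maximum distance = (61 − 14)/2 = 23.5.

location 37.5, max distance 23.5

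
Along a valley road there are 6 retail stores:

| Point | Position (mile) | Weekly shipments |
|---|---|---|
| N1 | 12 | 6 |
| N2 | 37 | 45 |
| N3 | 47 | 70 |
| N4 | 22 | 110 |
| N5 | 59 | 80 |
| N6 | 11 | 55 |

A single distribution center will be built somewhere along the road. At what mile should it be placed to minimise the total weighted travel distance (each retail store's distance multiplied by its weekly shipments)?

For a sum of weighted absolute distances on a line, the optimum is the weighted median (not the mean). Total weight W = 366; half-weight = 183.
Sort by position and accumulate weight:
  mile 11 (N6, w=55) → cum 55
  mile 12 (N1, w=6) → cum 61
  mile 22 (N4, w=110) → cum 171
  mile 37 (N2, w=45) → cum 216  ≥ 183 → median here
  mile 47 (N3, w=70) → cum 286
  mile 59 (N5, w=80) → cum 366
Optimal location: mile 37.

x = 37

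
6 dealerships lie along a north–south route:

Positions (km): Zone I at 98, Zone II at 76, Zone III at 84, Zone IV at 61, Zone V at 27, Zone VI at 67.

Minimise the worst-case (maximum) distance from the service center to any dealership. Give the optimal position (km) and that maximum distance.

The 1-center on a line is the midpoint of the two extreme points: leftmost at 27, rightmost at 98.
Optimal location = (27 + 98)/2 = 62.5; maximum distance = (98 − 27)/2 = 35.5.

location 62.5, max distance 35.5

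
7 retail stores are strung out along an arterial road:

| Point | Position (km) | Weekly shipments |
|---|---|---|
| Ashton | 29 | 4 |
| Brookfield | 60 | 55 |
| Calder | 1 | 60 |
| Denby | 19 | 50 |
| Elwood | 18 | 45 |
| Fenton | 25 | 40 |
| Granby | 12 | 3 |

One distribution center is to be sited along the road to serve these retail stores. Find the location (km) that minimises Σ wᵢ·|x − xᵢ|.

For a sum of weighted absolute distances on a line, the optimum is the weighted median (not the mean). Total weight W = 257; half-weight = 128.5.
Sort by position and accumulate weight:
  km 1 (Calder, w=60) → cum 60
  km 12 (Granby, w=3) → cum 63
  km 18 (Elwood, w=45) → cum 108
  km 19 (Denby, w=50) → cum 158  ≥ 128.5 → median here
  km 25 (Fenton, w=40) → cum 198
  km 29 (Ashton, w=4) → cum 202
  km 60 (Brookfield, w=55) → cum 257
Optimal location: km 19.

x = 19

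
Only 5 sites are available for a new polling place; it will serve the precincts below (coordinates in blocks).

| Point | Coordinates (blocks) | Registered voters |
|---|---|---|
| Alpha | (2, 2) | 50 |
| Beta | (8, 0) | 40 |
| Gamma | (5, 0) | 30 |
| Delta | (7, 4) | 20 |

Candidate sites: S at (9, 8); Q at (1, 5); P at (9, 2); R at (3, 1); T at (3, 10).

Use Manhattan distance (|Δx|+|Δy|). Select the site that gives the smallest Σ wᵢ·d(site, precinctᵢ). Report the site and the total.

Total weighted distance at each candidate:
  S (9, 8): total = 1490
  Q (1, 5): total = 1090
  P (9, 2): total = 730
  R (3, 1): total = 570
  T (3, 10): total = 1610
Minimum is at R with total 570 blocks.

R, total 570 blocks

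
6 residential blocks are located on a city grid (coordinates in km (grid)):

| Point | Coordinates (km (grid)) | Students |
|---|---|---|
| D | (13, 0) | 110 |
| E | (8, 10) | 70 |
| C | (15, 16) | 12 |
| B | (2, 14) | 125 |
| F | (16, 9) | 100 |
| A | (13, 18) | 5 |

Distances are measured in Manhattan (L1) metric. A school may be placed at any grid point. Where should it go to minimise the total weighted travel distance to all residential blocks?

Manhattan distance separates: Σwᵢ(|x−xᵢ|+|y−yᵢ|) = Σwᵢ|x−xᵢ| + Σwᵢ|y−yᵢ|, so x and y are optimised independently as 1-D weighted medians.
Total weight W = 422; half = 211.
x-coordinate, sorted with cumulative weight:
  x=2 (B, w=125) cum 125
  x=8 (E, w=70) cum 195
  x=13 (D, w=110) cum 305  ← median
  x=13 (A, w=5) cum 310
  x=15 (C, w=12) cum 322
  x=16 (F, w=100) cum 422
⇒ x* = 13
y-coordinate, sorted with cumulative weight:
  y=0 (D, w=110) cum 110
  y=9 (F, w=100) cum 210
  y=10 (E, w=70) cum 280  ← median
  y=14 (B, w=125) cum 405
  y=16 (C, w=12) cum 417
  y=18 (A, w=5) cum 422
⇒ y* = 10

(13, 10)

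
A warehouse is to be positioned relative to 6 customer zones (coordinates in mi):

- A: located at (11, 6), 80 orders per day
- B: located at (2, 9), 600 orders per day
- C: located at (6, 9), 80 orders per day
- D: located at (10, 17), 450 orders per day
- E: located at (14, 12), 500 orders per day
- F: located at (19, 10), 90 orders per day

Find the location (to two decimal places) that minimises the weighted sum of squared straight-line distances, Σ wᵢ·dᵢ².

(8.76, 11.75)

The minimiser of Σwᵢ‖p−pᵢ‖² is the weighted centroid p* = (Σwᵢpᵢ)/(Σwᵢ).
Σwᵢ = 1800.
Σwᵢxᵢ = 80·11 + 600·2 + 80·6 + 450·10 + 500·14 + 90·19 = 15770.
Σwᵢyᵢ = 80·6 + 600·9 + 80·9 + 450·17 + 500·12 + 90·10 = 21150.
x* = 15770/1800 = 8.76, y* = 21150/1800 = 11.75.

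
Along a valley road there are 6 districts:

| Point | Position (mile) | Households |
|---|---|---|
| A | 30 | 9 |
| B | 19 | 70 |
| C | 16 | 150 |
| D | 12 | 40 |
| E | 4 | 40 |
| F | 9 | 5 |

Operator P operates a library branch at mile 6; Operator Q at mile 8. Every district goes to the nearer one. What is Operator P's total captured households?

40

The indifferent point is the midpoint (6+8)/2 = 7; districts left of it (closer to Operator P at 6) go to Operator P, those right go to Operator Q.
  E at 4 (w=40) → Operator P
  F at 9 (w=5) → Operator Q
  D at 12 (w=40) → Operator Q
  C at 16 (w=150) → Operator Q
  B at 19 (w=70) → Operator Q
  A at 30 (w=9) → Operator Q
Operator P captures 40; Operator Q captures 274.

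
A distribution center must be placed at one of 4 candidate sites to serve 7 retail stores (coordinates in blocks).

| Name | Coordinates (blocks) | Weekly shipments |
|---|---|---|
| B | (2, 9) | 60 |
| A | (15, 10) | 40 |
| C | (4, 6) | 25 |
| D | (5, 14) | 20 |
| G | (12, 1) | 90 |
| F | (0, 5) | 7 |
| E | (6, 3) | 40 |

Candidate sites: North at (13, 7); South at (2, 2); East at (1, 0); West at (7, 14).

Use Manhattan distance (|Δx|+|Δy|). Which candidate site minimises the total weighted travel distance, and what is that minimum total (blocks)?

North, total 2705 blocks

Total weighted distance at each candidate:
  North (13, 7): total = 2705
  South (2, 2): total = 2935
  East (1, 0): total = 3587
  West (7, 14): total = 3607
Minimum is at North with total 2705 blocks.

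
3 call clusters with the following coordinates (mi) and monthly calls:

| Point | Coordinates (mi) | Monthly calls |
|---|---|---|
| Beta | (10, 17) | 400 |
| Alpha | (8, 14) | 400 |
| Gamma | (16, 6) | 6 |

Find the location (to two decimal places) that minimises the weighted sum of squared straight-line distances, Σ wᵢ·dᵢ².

The minimiser of Σwᵢ‖p−pᵢ‖² is the weighted centroid p* = (Σwᵢpᵢ)/(Σwᵢ).
Σwᵢ = 806.
Σwᵢxᵢ = 400·10 + 400·8 + 6·16 = 7296.
Σwᵢyᵢ = 400·17 + 400·14 + 6·6 = 12436.
x* = 7296/806 = 9.05, y* = 12436/806 = 15.43.

(9.05, 15.43)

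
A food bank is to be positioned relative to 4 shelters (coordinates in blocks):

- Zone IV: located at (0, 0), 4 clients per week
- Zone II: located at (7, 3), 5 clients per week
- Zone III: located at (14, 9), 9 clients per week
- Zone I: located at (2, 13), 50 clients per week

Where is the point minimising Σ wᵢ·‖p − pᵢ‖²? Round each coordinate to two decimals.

The minimiser of Σwᵢ‖p−pᵢ‖² is the weighted centroid p* = (Σwᵢpᵢ)/(Σwᵢ).
Σwᵢ = 68.
Σwᵢxᵢ = 4·0 + 5·7 + 9·14 + 50·2 = 261.
Σwᵢyᵢ = 4·0 + 5·3 + 9·9 + 50·13 = 746.
x* = 261/68 = 3.84, y* = 746/68 = 10.97.

(3.84, 10.97)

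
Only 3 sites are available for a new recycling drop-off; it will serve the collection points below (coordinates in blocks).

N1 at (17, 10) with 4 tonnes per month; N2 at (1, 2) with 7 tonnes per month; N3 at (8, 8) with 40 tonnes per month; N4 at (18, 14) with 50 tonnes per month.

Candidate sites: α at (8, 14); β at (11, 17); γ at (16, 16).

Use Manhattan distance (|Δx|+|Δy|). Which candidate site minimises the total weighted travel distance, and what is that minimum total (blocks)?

Total weighted distance at each candidate:
  α (8, 14): total = 925
  β (11, 17): total = 1207
  γ (16, 16): total = 1071
Minimum is at α with total 925 blocks.

α, total 925 blocks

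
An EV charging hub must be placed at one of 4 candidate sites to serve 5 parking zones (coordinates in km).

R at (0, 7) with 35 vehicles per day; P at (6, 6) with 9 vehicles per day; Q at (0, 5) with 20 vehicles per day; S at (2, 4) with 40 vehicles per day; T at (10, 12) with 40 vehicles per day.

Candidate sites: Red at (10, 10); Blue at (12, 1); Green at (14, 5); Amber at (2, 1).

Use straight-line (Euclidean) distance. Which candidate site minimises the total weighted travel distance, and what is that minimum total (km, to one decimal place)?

Total weighted distance at each candidate:
  Red (10, 10): total = 1119.9
  Blue (12, 1): total = 1657.7
  Green (14, 5): total = 1651.7
  Amber (2, 1): total = 1032.5
Minimum is at Amber with total 1032.5 km.

Amber, total 1032.5 km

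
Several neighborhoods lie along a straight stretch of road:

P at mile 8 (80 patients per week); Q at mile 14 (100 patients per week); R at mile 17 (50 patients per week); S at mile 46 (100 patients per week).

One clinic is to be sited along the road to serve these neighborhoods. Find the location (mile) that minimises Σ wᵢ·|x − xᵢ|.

x = 14

For a sum of weighted absolute distances on a line, the optimum is the weighted median (not the mean). Total weight W = 330; half-weight = 165.
Sort by position and accumulate weight:
  mile 8 (P, w=80) → cum 80
  mile 14 (Q, w=100) → cum 180  ≥ 165 → median here
  mile 17 (R, w=50) → cum 230
  mile 46 (S, w=100) → cum 330
Optimal location: mile 14.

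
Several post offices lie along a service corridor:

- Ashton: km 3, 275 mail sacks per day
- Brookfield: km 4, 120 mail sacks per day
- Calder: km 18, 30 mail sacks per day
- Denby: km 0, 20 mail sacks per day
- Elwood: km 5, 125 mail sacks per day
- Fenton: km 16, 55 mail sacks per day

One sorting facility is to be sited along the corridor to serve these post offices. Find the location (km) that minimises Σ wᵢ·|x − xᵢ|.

x = 4

For a sum of weighted absolute distances on a line, the optimum is the weighted median (not the mean). Total weight W = 625; half-weight = 312.5.
Sort by position and accumulate weight:
  km 0 (Denby, w=20) → cum 20
  km 3 (Ashton, w=275) → cum 295
  km 4 (Brookfield, w=120) → cum 415  ≥ 312.5 → median here
  km 5 (Elwood, w=125) → cum 540
  km 16 (Fenton, w=55) → cum 595
  km 18 (Calder, w=30) → cum 625
Optimal location: km 4.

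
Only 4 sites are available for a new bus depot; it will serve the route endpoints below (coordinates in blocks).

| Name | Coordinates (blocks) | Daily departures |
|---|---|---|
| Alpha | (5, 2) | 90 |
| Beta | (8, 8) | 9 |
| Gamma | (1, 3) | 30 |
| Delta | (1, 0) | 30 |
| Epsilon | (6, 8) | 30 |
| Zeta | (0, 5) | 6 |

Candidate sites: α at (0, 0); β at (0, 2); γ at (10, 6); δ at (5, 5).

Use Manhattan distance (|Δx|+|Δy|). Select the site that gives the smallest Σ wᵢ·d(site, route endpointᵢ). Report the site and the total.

δ, total 924 blocks

Total weighted distance at each candidate:
  α (0, 0): total = 1374
  β (0, 2): total = 1104
  γ (10, 6): total = 1902
  δ (5, 5): total = 924
Minimum is at δ with total 924 blocks.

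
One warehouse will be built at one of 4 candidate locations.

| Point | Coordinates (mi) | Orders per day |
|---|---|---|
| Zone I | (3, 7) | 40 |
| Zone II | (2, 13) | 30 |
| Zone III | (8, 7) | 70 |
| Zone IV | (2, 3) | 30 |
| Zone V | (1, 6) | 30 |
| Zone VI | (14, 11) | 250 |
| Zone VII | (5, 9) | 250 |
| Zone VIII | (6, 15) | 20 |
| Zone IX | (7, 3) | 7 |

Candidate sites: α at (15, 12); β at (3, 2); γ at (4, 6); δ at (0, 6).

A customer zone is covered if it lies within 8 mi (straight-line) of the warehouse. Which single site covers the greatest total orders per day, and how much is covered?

γ, covering 457

Coverage radius r = 8 mi; a point is covered iff (Δx)²+(Δy)² ≤ 8² = 64.
  α (15, 12): covers {Zone VI} → 250
  β (3, 2): covers {Zone I, Zone III, Zone IV, Zone V, Zone VII, Zone IX} → 427
  γ (4, 6): covers {Zone I, Zone II, Zone III, Zone IV, Zone V, Zone VII, Zone IX} → 457
  δ (0, 6): covers {Zone I, Zone II, Zone IV, Zone V, Zone VII, Zone IX} → 387
Maximum coverage at γ: 457 orders per day.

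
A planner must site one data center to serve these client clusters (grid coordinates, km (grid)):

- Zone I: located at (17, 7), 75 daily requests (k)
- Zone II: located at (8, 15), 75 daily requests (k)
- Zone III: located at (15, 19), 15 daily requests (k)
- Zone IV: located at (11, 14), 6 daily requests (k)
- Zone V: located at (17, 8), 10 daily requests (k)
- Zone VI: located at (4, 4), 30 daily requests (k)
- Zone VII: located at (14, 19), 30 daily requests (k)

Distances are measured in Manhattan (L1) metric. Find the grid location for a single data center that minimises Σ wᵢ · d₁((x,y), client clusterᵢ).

Manhattan distance separates: Σwᵢ(|x−xᵢ|+|y−yᵢ|) = Σwᵢ|x−xᵢ| + Σwᵢ|y−yᵢ|, so x and y are optimised independently as 1-D weighted medians.
Total weight W = 241; half = 120.5.
x-coordinate, sorted with cumulative weight:
  x=4 (Zone VI, w=30) cum 30
  x=8 (Zone II, w=75) cum 105
  x=11 (Zone IV, w=6) cum 111
  x=14 (Zone VII, w=30) cum 141  ← median
  x=15 (Zone III, w=15) cum 156
  x=17 (Zone I, w=75) cum 231
  x=17 (Zone V, w=10) cum 241
⇒ x* = 14
y-coordinate, sorted with cumulative weight:
  y=4 (Zone VI, w=30) cum 30
  y=7 (Zone I, w=75) cum 105
  y=8 (Zone V, w=10) cum 115
  y=14 (Zone IV, w=6) cum 121  ← median
  y=15 (Zone II, w=75) cum 196
  y=19 (Zone III, w=15) cum 211
  y=19 (Zone VII, w=30) cum 241
⇒ y* = 14

(14, 14)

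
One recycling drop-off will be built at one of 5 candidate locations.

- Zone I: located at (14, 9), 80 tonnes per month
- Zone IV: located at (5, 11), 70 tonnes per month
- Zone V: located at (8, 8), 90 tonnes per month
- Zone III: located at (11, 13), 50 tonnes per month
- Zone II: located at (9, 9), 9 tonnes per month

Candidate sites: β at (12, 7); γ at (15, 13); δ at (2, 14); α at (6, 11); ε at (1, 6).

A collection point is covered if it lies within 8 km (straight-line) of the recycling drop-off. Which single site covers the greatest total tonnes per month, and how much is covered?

Coverage radius r = 8 km; a point is covered iff (Δx)²+(Δy)² ≤ 8² = 64.
  β (12, 7): covers {Zone I, Zone V, Zone III, Zone II} → 229
  γ (15, 13): covers {Zone I, Zone III, Zone II} → 139
  δ (2, 14): covers {Zone IV} → 70
  α (6, 11): covers {Zone IV, Zone V, Zone III, Zone II} → 219
  ε (1, 6): covers {Zone IV, Zone V} → 160
Maximum coverage at β: 229 tonnes per month.

β, covering 229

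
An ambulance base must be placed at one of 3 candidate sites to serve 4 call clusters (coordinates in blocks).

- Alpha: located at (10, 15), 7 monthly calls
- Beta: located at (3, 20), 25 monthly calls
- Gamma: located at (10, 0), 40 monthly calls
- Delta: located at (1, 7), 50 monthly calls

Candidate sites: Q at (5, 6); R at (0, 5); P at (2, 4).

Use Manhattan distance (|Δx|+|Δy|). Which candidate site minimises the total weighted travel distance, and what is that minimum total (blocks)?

Q, total 1188 blocks

Total weighted distance at each candidate:
  Q (5, 6): total = 1188
  R (0, 5): total = 1340
  P (2, 4): total = 1238
Minimum is at Q with total 1188 blocks.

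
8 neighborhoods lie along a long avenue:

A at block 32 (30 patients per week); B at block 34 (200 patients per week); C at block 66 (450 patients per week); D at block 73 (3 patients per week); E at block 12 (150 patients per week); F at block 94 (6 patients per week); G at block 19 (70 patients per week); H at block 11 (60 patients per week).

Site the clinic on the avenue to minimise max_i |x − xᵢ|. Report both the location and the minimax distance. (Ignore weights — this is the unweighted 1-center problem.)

The 1-center on a line is the midpoint of the two extreme points: leftmost at 11, rightmost at 94.
Optimal location = (11 + 94)/2 = 52.5; maximum distance = (94 − 11)/2 = 41.5.

location 52.5, max distance 41.5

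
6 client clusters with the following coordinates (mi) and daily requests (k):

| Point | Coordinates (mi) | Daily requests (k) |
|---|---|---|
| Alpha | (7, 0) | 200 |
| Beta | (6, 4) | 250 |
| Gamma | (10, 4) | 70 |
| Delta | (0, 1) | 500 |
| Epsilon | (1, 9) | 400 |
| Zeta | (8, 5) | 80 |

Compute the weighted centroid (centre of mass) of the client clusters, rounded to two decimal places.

(3.09, 3.85)

The minimiser of Σwᵢ‖p−pᵢ‖² is the weighted centroid p* = (Σwᵢpᵢ)/(Σwᵢ).
Σwᵢ = 1500.
Σwᵢxᵢ = 200·7 + 250·6 + 70·10 + 500·0 + 400·1 + 80·8 = 4640.
Σwᵢyᵢ = 200·0 + 250·4 + 70·4 + 500·1 + 400·9 + 80·5 = 5780.
x* = 4640/1500 = 3.09, y* = 5780/1500 = 3.85.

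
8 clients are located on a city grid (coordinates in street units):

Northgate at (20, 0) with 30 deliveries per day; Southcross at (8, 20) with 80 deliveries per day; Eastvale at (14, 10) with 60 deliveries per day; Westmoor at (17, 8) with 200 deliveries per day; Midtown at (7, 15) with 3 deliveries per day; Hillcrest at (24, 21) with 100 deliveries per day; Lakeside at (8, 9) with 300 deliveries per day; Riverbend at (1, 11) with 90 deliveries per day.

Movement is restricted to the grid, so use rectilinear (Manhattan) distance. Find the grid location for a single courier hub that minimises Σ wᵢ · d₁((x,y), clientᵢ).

(8, 9)

Manhattan distance separates: Σwᵢ(|x−xᵢ|+|y−yᵢ|) = Σwᵢ|x−xᵢ| + Σwᵢ|y−yᵢ|, so x and y are optimised independently as 1-D weighted medians.
Total weight W = 863; half = 431.5.
x-coordinate, sorted with cumulative weight:
  x=1 (Riverbend, w=90) cum 90
  x=7 (Midtown, w=3) cum 93
  x=8 (Southcross, w=80) cum 173
  x=8 (Lakeside, w=300) cum 473  ← median
  x=14 (Eastvale, w=60) cum 533
  x=17 (Westmoor, w=200) cum 733
  x=20 (Northgate, w=30) cum 763
  x=24 (Hillcrest, w=100) cum 863
⇒ x* = 8
y-coordinate, sorted with cumulative weight:
  y=0 (Northgate, w=30) cum 30
  y=8 (Westmoor, w=200) cum 230
  y=9 (Lakeside, w=300) cum 530  ← median
  y=10 (Eastvale, w=60) cum 590
  y=11 (Riverbend, w=90) cum 680
  y=15 (Midtown, w=3) cum 683
  y=20 (Southcross, w=80) cum 763
  y=21 (Hillcrest, w=100) cum 863
⇒ y* = 9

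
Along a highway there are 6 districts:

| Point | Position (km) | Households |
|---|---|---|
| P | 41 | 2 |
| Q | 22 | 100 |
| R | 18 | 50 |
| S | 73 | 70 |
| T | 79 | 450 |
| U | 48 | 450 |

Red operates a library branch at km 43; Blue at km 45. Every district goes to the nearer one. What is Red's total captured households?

The indifferent point is the midpoint (43+45)/2 = 44; districts left of it (closer to Red at 43) go to Red, those right go to Blue.
  R at 18 (w=50) → Red
  Q at 22 (w=100) → Red
  P at 41 (w=2) → Red
  U at 48 (w=450) → Blue
  S at 73 (w=70) → Blue
  T at 79 (w=450) → Blue
Red captures 152; Blue captures 970.

152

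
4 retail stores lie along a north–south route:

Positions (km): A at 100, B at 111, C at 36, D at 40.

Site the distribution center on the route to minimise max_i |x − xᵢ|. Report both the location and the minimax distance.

location 73.5, max distance 37.5

The 1-center on a line is the midpoint of the two extreme points: leftmost at 36, rightmost at 111.
Optimal location = (36 + 111)/2 = 73.5; maximum distance = (111 − 36)/2 = 37.5.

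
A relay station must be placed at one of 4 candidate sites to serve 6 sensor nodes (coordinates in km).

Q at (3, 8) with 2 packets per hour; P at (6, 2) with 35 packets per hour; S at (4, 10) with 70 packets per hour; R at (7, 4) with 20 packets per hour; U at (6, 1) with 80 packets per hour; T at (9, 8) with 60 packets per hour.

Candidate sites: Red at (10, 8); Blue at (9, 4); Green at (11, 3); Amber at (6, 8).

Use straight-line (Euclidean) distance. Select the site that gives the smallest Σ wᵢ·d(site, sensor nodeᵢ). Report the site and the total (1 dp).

Amber, total 1236.5 km

Total weighted distance at each candidate:
  Red (10, 8): total = 1514.1
  Blue (9, 4): total = 1306.7
  Green (11, 3): total = 1726.7
  Amber (6, 8): total = 1236.5
Minimum is at Amber with total 1236.5 km.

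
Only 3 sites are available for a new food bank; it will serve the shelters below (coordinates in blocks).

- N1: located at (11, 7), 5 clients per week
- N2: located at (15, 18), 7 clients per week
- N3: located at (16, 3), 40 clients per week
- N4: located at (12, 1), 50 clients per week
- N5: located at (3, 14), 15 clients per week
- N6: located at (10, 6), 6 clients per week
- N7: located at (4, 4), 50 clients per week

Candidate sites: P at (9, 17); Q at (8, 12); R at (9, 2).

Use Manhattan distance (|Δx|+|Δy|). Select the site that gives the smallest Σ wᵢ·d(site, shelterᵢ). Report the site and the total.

R, total 1359 blocks

Total weighted distance at each candidate:
  P (9, 17): total = 3006
  Q (8, 12): total = 2314
  R (9, 2): total = 1359
Minimum is at R with total 1359 blocks.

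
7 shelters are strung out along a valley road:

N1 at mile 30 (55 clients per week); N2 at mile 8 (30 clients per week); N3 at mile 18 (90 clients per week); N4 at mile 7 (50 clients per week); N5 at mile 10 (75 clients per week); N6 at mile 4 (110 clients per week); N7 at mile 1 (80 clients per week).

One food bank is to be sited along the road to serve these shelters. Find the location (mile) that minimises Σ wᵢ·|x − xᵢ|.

For a sum of weighted absolute distances on a line, the optimum is the weighted median (not the mean). Total weight W = 490; half-weight = 245.
Sort by position and accumulate weight:
  mile 1 (N7, w=80) → cum 80
  mile 4 (N6, w=110) → cum 190
  mile 7 (N4, w=50) → cum 240
  mile 8 (N2, w=30) → cum 270  ≥ 245 → median here
  mile 10 (N5, w=75) → cum 345
  mile 18 (N3, w=90) → cum 435
  mile 30 (N1, w=55) → cum 490
Optimal location: mile 8.

x = 8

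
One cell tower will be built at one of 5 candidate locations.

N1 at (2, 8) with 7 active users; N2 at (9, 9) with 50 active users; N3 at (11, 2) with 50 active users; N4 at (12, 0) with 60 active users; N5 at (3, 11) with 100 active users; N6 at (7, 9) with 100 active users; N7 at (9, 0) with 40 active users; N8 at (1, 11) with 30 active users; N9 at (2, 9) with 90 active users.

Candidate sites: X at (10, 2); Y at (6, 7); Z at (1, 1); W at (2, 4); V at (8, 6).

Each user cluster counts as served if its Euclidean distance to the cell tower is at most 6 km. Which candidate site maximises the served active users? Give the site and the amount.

Coverage radius r = 6 km; a point is covered iff (Δx)²+(Δy)² ≤ 6² = 36.
  X (10, 2): covers {N3, N4, N7} → 150
  Y (6, 7): covers {N1, N2, N5, N6, N9} → 347
  Z (1, 1): covers {none} → 0
  W (2, 4): covers {N1, N9} → 97
  V (8, 6): covers {N2, N3, N6} → 200
Maximum coverage at Y: 347 active users.

Y, covering 347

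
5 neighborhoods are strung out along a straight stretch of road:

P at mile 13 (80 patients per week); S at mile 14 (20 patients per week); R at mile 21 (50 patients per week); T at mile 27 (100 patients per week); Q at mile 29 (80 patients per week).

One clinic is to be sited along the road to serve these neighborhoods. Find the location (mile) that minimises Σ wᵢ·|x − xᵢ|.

x = 27

For a sum of weighted absolute distances on a line, the optimum is the weighted median (not the mean). Total weight W = 330; half-weight = 165.
Sort by position and accumulate weight:
  mile 13 (P, w=80) → cum 80
  mile 14 (S, w=20) → cum 100
  mile 21 (R, w=50) → cum 150
  mile 27 (T, w=100) → cum 250  ≥ 165 → median here
  mile 29 (Q, w=80) → cum 330
Optimal location: mile 27.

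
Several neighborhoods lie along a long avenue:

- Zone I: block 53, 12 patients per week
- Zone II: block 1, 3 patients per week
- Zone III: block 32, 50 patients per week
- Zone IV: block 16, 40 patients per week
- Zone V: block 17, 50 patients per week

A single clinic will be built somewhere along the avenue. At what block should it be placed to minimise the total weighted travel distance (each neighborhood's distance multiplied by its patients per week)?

For a sum of weighted absolute distances on a line, the optimum is the weighted median (not the mean). Total weight W = 155; half-weight = 77.5.
Sort by position and accumulate weight:
  block 1 (Zone II, w=3) → cum 3
  block 16 (Zone IV, w=40) → cum 43
  block 17 (Zone V, w=50) → cum 93  ≥ 77.5 → median here
  block 32 (Zone III, w=50) → cum 143
  block 53 (Zone I, w=12) → cum 155
Optimal location: block 17.

x = 17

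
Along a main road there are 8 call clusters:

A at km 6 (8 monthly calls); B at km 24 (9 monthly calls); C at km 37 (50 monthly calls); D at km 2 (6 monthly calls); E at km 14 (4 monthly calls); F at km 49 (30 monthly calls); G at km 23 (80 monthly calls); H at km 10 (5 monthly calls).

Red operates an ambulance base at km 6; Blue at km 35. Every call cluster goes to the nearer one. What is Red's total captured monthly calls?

The indifferent point is the midpoint (6+35)/2 = 20.5; call clusters left of it (closer to Red at 6) go to Red, those right go to Blue.
  D at 2 (w=6) → Red
  A at 6 (w=8) → Red
  H at 10 (w=5) → Red
  E at 14 (w=4) → Red
  G at 23 (w=80) → Blue
  B at 24 (w=9) → Blue
  C at 37 (w=50) → Blue
  F at 49 (w=30) → Blue
Red captures 23; Blue captures 169.

23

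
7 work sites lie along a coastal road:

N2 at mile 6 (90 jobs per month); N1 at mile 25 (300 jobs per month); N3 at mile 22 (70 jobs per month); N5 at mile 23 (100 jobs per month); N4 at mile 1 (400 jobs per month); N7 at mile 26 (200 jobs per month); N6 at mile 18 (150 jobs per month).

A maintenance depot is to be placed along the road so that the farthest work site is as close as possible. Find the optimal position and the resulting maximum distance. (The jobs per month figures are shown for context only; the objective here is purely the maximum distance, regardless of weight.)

location 13.5, max distance 12.5

The 1-center on a line is the midpoint of the two extreme points: leftmost at 1, rightmost at 26.
Optimal location = (1 + 26)/2 = 13.5; maximum distance = (26 − 1)/2 = 12.5.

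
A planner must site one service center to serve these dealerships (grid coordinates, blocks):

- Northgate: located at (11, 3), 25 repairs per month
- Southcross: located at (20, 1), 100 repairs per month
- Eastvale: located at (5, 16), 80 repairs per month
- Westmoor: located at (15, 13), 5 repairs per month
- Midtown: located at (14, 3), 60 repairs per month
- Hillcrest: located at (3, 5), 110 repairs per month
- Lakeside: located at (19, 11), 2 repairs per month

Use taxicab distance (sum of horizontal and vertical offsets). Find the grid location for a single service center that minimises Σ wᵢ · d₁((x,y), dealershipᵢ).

Manhattan distance separates: Σwᵢ(|x−xᵢ|+|y−yᵢ|) = Σwᵢ|x−xᵢ| + Σwᵢ|y−yᵢ|, so x and y are optimised independently as 1-D weighted medians.
Total weight W = 382; half = 191.
x-coordinate, sorted with cumulative weight:
  x=3 (Hillcrest, w=110) cum 110
  x=5 (Eastvale, w=80) cum 190
  x=11 (Northgate, w=25) cum 215  ← median
  x=14 (Midtown, w=60) cum 275
  x=15 (Westmoor, w=5) cum 280
  x=19 (Lakeside, w=2) cum 282
  x=20 (Southcross, w=100) cum 382
⇒ x* = 11
y-coordinate, sorted with cumulative weight:
  y=1 (Southcross, w=100) cum 100
  y=3 (Northgate, w=25) cum 125
  y=3 (Midtown, w=60) cum 185
  y=5 (Hillcrest, w=110) cum 295  ← median
  y=11 (Lakeside, w=2) cum 297
  y=13 (Westmoor, w=5) cum 302
  y=16 (Eastvale, w=80) cum 382
⇒ y* = 5

(11, 5)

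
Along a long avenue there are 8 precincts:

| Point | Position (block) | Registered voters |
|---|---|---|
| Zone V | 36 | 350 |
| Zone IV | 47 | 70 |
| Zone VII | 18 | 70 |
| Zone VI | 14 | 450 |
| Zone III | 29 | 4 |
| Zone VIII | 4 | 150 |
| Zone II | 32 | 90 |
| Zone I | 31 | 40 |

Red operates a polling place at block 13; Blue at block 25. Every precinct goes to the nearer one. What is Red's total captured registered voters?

The indifferent point is the midpoint (13+25)/2 = 19; precincts left of it (closer to Red at 13) go to Red, those right go to Blue.
  Zone VIII at 4 (w=150) → Red
  Zone VI at 14 (w=450) → Red
  Zone VII at 18 (w=70) → Red
  Zone III at 29 (w=4) → Blue
  Zone I at 31 (w=40) → Blue
  Zone II at 32 (w=90) → Blue
  Zone V at 36 (w=350) → Blue
  Zone IV at 47 (w=70) → Blue
Red captures 670; Blue captures 554.

670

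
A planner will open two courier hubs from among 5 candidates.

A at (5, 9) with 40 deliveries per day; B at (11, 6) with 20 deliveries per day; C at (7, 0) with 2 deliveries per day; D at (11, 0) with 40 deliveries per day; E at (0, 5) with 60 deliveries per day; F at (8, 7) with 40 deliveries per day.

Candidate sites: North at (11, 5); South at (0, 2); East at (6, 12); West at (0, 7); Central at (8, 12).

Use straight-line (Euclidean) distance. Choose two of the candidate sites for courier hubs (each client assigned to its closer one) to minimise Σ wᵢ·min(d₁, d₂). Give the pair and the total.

Evaluate every pair (each demand assigned to the nearer of the two):
  {North, West}: total = 712.4
  {North, South}: total = 845.5
  {North, East}: total = 1056.7
  {West, Central}: total = 1138.4
  {South, East}: total = 1139.9
  {South, Central}: total = 1145.6
  {East, West}: total = 1157.9
  {North, Central}: total = 1184.5
  {South, West}: total = 1338.1
  {East, Central}: total = 1532.7
Best pair: {North, West} with total 712.4.

{North, West}, total 712.4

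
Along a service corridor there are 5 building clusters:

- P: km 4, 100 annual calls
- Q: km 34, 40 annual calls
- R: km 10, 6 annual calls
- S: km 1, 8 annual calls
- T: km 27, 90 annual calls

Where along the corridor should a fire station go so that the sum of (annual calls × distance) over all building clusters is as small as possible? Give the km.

For a sum of weighted absolute distances on a line, the optimum is the weighted median (not the mean). Total weight W = 244; half-weight = 122.
Sort by position and accumulate weight:
  km 1 (S, w=8) → cum 8
  km 4 (P, w=100) → cum 108
  km 10 (R, w=6) → cum 114
  km 27 (T, w=90) → cum 204  ≥ 122 → median here
  km 34 (Q, w=40) → cum 244
Optimal location: km 27.

x = 27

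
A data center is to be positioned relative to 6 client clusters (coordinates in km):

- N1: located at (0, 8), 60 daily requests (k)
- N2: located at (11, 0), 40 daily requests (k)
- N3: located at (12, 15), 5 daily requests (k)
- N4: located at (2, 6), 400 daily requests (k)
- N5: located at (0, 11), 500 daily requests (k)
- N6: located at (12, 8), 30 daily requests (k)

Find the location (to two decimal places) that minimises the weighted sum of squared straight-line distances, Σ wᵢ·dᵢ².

The minimiser of Σwᵢ‖p−pᵢ‖² is the weighted centroid p* = (Σwᵢpᵢ)/(Σwᵢ).
Σwᵢ = 1035.
Σwᵢxᵢ = 60·0 + 40·11 + 5·12 + 400·2 + 500·0 + 30·12 = 1660.
Σwᵢyᵢ = 60·8 + 40·0 + 5·15 + 400·6 + 500·11 + 30·8 = 8695.
x* = 1660/1035 = 1.60, y* = 8695/1035 = 8.40.

(1.60, 8.40)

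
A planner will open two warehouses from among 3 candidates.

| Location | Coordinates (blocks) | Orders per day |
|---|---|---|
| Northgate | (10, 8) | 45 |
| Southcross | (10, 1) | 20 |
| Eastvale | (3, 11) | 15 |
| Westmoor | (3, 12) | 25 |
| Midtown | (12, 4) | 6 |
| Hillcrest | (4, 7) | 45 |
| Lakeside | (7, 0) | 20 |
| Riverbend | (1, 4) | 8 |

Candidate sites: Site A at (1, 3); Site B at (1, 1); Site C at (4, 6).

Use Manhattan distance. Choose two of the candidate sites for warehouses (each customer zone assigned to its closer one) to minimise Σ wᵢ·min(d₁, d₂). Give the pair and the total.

{Site B, Site C}, total 1074

Evaluate every pair (each demand assigned to the nearer of the two):
  {Site B, Site C}: total = 1074
  {Site A, Site C}: total = 1138
  {Site A, Site B}: total = 1770
Best pair: {Site B, Site C} with total 1074.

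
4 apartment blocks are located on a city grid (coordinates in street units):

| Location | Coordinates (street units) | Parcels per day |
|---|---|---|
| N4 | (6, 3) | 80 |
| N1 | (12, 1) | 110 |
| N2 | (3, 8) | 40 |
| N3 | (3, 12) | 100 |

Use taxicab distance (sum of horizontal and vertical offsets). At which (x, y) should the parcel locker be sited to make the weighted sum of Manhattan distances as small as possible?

Manhattan distance separates: Σwᵢ(|x−xᵢ|+|y−yᵢ|) = Σwᵢ|x−xᵢ| + Σwᵢ|y−yᵢ|, so x and y are optimised independently as 1-D weighted medians.
Total weight W = 330; half = 165.
x-coordinate, sorted with cumulative weight:
  x=3 (N2, w=40) cum 40
  x=3 (N3, w=100) cum 140
  x=6 (N4, w=80) cum 220  ← median
  x=12 (N1, w=110) cum 330
⇒ x* = 6
y-coordinate, sorted with cumulative weight:
  y=1 (N1, w=110) cum 110
  y=3 (N4, w=80) cum 190  ← median
  y=8 (N2, w=40) cum 230
  y=12 (N3, w=100) cum 330
⇒ y* = 3

(6, 3)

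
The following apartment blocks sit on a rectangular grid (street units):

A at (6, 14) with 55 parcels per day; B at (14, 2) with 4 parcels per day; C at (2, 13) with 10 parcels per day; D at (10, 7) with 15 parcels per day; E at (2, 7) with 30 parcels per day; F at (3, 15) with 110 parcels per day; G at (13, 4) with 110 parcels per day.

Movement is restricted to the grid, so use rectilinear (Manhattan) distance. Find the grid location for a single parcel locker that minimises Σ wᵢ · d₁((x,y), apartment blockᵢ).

Manhattan distance separates: Σwᵢ(|x−xᵢ|+|y−yᵢ|) = Σwᵢ|x−xᵢ| + Σwᵢ|y−yᵢ|, so x and y are optimised independently as 1-D weighted medians.
Total weight W = 334; half = 167.
x-coordinate, sorted with cumulative weight:
  x=2 (C, w=10) cum 10
  x=2 (E, w=30) cum 40
  x=3 (F, w=110) cum 150
  x=6 (A, w=55) cum 205  ← median
  x=10 (D, w=15) cum 220
  x=13 (G, w=110) cum 330
  x=14 (B, w=4) cum 334
⇒ x* = 6
y-coordinate, sorted with cumulative weight:
  y=2 (B, w=4) cum 4
  y=4 (G, w=110) cum 114
  y=7 (D, w=15) cum 129
  y=7 (E, w=30) cum 159
  y=13 (C, w=10) cum 169  ← median
  y=14 (A, w=55) cum 224
  y=15 (F, w=110) cum 334
⇒ y* = 13

(6, 13)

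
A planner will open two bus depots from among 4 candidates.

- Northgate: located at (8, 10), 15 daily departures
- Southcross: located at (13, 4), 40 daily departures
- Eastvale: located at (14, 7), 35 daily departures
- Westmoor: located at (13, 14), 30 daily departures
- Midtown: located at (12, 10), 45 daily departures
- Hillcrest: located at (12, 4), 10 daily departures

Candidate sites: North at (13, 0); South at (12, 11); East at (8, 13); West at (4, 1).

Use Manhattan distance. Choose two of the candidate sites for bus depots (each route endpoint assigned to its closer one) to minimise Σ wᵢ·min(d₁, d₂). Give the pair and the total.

{North, South}, total 660

Evaluate every pair (each demand assigned to the nearer of the two):
  {North, South}: total = 660
  {South, East}: total = 810
  {South, West}: total = 840
  {North, East}: total = 1030
  {East, West}: total = 1550
  {North, West}: total = 1600
Best pair: {North, South} with total 660.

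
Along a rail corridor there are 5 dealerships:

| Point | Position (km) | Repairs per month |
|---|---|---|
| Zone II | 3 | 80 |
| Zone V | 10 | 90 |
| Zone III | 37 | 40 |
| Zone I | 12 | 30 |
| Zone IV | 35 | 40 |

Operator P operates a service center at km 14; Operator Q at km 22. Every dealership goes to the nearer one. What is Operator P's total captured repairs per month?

The indifferent point is the midpoint (14+22)/2 = 18; dealerships left of it (closer to Operator P at 14) go to Operator P, those right go to Operator Q.
  Zone II at 3 (w=80) → Operator P
  Zone V at 10 (w=90) → Operator P
  Zone I at 12 (w=30) → Operator P
  Zone IV at 35 (w=40) → Operator Q
  Zone III at 37 (w=40) → Operator Q
Operator P captures 200; Operator Q captures 80.

200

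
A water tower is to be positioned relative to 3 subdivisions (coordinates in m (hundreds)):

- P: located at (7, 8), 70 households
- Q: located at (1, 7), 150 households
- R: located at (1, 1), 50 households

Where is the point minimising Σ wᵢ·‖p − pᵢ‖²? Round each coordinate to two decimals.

(2.56, 6.15)

The minimiser of Σwᵢ‖p−pᵢ‖² is the weighted centroid p* = (Σwᵢpᵢ)/(Σwᵢ).
Σwᵢ = 270.
Σwᵢxᵢ = 70·7 + 150·1 + 50·1 = 690.
Σwᵢyᵢ = 70·8 + 150·7 + 50·1 = 1660.
x* = 690/270 = 2.56, y* = 1660/270 = 6.15.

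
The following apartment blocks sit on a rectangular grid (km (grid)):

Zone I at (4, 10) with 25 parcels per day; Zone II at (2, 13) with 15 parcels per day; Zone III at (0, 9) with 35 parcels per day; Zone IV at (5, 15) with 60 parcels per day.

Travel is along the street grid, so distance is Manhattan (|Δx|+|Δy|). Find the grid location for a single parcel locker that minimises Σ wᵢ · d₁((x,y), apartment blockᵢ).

(4, 13)

Manhattan distance separates: Σwᵢ(|x−xᵢ|+|y−yᵢ|) = Σwᵢ|x−xᵢ| + Σwᵢ|y−yᵢ|, so x and y are optimised independently as 1-D weighted medians.
Total weight W = 135; half = 67.5.
x-coordinate, sorted with cumulative weight:
  x=0 (Zone III, w=35) cum 35
  x=2 (Zone II, w=15) cum 50
  x=4 (Zone I, w=25) cum 75  ← median
  x=5 (Zone IV, w=60) cum 135
⇒ x* = 4
y-coordinate, sorted with cumulative weight:
  y=9 (Zone III, w=35) cum 35
  y=10 (Zone I, w=25) cum 60
  y=13 (Zone II, w=15) cum 75  ← median
  y=15 (Zone IV, w=60) cum 135
⇒ y* = 13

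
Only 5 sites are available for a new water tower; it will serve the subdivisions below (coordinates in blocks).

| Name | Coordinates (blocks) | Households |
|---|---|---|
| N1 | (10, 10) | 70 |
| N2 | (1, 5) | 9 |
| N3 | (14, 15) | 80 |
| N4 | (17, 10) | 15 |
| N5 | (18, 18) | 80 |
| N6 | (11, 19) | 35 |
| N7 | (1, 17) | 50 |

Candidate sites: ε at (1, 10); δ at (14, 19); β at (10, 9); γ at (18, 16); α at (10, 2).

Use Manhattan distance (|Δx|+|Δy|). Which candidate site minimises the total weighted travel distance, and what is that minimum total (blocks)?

Total weighted distance at each candidate:
  ε (1, 10): total = 5370
  δ (14, 19): total = 2908
  β (10, 9): total = 3702
  γ (18, 16): total = 3147
  α (10, 2): total = 6003
Minimum is at δ with total 2908 blocks.

δ, total 2908 blocks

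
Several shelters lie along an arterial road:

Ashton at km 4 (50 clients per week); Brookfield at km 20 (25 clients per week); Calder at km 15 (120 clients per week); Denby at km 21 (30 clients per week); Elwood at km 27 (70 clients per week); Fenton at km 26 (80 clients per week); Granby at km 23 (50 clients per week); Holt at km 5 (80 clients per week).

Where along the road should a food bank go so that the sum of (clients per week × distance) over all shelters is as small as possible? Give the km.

For a sum of weighted absolute distances on a line, the optimum is the weighted median (not the mean). Total weight W = 505; half-weight = 252.5.
Sort by position and accumulate weight:
  km 4 (Ashton, w=50) → cum 50
  km 5 (Holt, w=80) → cum 130
  km 15 (Calder, w=120) → cum 250
  km 20 (Brookfield, w=25) → cum 275  ≥ 252.5 → median here
  km 21 (Denby, w=30) → cum 305
  km 23 (Granby, w=50) → cum 355
  km 26 (Fenton, w=80) → cum 435
  km 27 (Elwood, w=70) → cum 505
Optimal location: km 20.

x = 20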